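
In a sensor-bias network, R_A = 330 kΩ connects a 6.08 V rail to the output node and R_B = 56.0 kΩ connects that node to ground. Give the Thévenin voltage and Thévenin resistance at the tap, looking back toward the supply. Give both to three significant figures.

V_th is the open-circuit tap voltage: 6.08 × 56.0/(330 + 56.0) = 0.882 V.
With the supply zeroed, R_A and R_B appear in parallel from the tap: R_th = R_A‖R_B = (330 × 56.0)/386.0 = 47.9 kΩ.

V_th = 0.882 V, R_th = 47.9 kΩ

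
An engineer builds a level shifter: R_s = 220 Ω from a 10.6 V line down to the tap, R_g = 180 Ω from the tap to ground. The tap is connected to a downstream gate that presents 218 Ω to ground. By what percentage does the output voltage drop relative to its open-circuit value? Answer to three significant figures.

31.2 %

Unloaded V = 10.6 × 180/400.0 = 4.770 V.
Loaded: R_g‖R_L = 98.59 Ω, giving V = 10.6 × 98.59/318.6 = 3.280 V.
Drop = (4.770 − 3.280) / 4.770 = 31.2 %.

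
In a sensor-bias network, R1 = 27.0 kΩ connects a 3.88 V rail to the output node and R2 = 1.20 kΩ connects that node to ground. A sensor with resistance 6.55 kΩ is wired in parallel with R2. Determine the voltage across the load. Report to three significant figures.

V_out ≈ 0.140 V

The load sits in parallel with R2: R2‖R_L = (1.20 × 6.55) / (1.20 + 6.55) = 1.014 kΩ.
V_out = 3.88 × 1.014 / (27.0 + 1.014) = 3.88 × 1.014/28.01 = 0.140 V.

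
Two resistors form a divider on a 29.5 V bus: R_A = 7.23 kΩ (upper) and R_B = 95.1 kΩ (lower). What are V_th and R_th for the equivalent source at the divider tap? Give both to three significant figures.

V_th is the open-circuit tap voltage: 29.5 × 95.1/(7.23 + 95.1) = 27.4 V.
With the supply zeroed, R_A and R_B appear in parallel from the tap: R_th = R_A‖R_B = (7.23 × 95.1)/102.3 = 6.72 kΩ.

V_th = 27.4 V, R_th = 6.72 kΩ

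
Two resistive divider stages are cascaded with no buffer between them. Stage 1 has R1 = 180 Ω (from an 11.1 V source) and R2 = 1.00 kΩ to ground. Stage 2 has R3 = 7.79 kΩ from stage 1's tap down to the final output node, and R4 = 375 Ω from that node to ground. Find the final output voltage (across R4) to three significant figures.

V_out ≈ 0.424 V

Stage 2 presents R3+R4 = 8165 Ω as a load on stage 1's tap.
Stage 1's lower leg becomes R2‖(R3+R4) = 890.9 Ω, so V_mid = 11.1 × 890.9/1071 = 9.234 V.
Stage 2 is itself unloaded: V_out = V_mid × R4/(R3+R4) = 9.234 × 375/8165 = 0.424 V.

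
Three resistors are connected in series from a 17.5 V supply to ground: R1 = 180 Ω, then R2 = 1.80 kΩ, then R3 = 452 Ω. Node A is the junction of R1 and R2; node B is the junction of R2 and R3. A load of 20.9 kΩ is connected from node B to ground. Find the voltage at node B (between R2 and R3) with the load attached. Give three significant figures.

At node B, R3 is in parallel with the load: R3‖R_L = 442.4 Ω.
Below node A the resistance is R2 + (R3‖R_L) = 2242 Ω, so V_A = 17.5 × 2242/2422 = 16.20 V.
Then V_B = V_A × (R3‖R_L)/(R2 + R3‖R_L) = 16.20 × 442.4/2242 = 3.20 V.

V ≈ 3.20 V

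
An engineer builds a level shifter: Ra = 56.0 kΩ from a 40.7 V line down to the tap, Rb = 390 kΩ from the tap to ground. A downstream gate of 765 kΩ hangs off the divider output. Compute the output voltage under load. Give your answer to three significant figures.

The load sits in parallel with Rb: Rb‖R_L = (390 × 765) / (390 + 765) = 258.3 kΩ.
V_out = 40.7 × 258.3 / (56.0 + 258.3) = 40.7 × 258.3/314.3 = 33.4 V.

V_out ≈ 33.4 V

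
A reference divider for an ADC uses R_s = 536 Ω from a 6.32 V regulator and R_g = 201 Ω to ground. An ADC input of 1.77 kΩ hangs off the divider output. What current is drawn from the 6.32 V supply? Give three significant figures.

R_g‖R_L = 180.5 Ω, so the source sees R_s + R_g‖R_L = 716.5 Ω.
I = 6.32 V / 716.5 Ω = 8.82 mA.

I ≈ 8.82 mA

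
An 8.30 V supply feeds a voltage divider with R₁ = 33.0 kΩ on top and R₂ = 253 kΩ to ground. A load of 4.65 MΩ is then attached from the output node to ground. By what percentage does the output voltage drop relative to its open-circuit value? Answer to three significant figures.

0.624 %

The divider's output (Thévenin) resistance is R₁‖R₂ = 29.19 kΩ.
Fractional drop under load = R_th/(R_th + R_L) = 29.19 / (29.19 + 4650) = 0.006239.
So the output falls by 0.624 %.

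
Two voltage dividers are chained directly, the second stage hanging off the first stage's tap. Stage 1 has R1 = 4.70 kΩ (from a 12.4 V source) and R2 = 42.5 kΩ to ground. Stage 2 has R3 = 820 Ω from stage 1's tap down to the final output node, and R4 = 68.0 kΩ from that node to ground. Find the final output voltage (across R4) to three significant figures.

V_out ≈ 10.4 V

Stage 2 presents R3+R4 = 68820 Ω as a load on stage 1's tap.
Stage 1's lower leg becomes R2‖(R3+R4) = 26270 Ω, so V_mid = 12.4 × 26270/30970 = 10.52 V.
Stage 2 is itself unloaded: V_out = V_mid × R4/(R3+R4) = 10.52 × 68000/68820 = 10.4 V.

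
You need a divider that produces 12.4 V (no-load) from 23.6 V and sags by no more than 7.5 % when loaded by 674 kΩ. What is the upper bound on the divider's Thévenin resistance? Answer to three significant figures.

Loading drop = R_th/(R_th + R_L) ≤ 0.0750, so R_th ≤ R_L · ε/(1−ε) = 674 kΩ × 0.0750/0.9250 = 54.6 kΩ.
(Any R1, R2 with R2/(R1+R2) = 0.525 and R1‖R2 ≤ 54.6 kΩ will meet the spec.)

R_th ≤ 54.6 kΩ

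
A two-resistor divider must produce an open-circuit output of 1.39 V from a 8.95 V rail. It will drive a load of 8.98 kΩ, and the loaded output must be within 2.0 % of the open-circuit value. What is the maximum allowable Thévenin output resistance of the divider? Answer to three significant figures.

R_th ≤ 183 Ω

Loading drop = R_th/(R_th + R_L) ≤ 0.0200, so R_th ≤ R_L · ε/(1−ε) = 8.98 kΩ × 0.0200/0.9800 = 183 Ω.
(Any R1, R2 with R2/(R1+R2) = 0.155 and R1‖R2 ≤ 183 Ω will meet the spec.)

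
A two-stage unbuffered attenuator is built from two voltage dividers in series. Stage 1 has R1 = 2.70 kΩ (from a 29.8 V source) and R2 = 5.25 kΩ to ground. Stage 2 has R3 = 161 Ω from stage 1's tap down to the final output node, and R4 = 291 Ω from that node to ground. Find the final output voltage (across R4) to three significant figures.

V_out ≈ 2.56 V

Stage 2 presents R3+R4 = 452.0 Ω as a load on stage 1's tap.
Stage 1's lower leg becomes R2‖(R3+R4) = 416.2 Ω, so V_mid = 29.8 × 416.2/3116 = 3.980 V.
Stage 2 is itself unloaded: V_out = V_mid × R4/(R3+R4) = 3.980 × 291/452.0 = 2.56 V.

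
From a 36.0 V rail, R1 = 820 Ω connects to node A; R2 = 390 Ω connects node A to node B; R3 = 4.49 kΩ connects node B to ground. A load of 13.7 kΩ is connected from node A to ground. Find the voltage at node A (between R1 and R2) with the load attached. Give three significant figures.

Below node A the series string R2+R3 = 4880 Ω sits in parallel with the 13700 Ω load: 3598 Ω.
V_A = 36.0 × 3598/(820 + 3598) = 29.3 V.

V ≈ 29.3 V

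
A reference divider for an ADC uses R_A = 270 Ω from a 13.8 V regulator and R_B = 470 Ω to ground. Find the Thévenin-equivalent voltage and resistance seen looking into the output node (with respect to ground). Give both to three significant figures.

V_th is the open-circuit tap voltage: 13.8 × 470/(270 + 470) = 8.76 V.
With the supply zeroed, R_A and R_B appear in parallel from the tap: R_th = R_A‖R_B = (270 × 470)/740.0 = 171 Ω.

V_th = 8.76 V, R_th = 171 Ω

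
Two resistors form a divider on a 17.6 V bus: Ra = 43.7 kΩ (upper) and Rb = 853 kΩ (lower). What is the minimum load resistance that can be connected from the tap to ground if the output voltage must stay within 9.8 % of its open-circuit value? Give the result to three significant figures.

Output resistance R_th = Ra‖Rb = (43.7 × 853)/896.7 = 41.57 kΩ.
The fractional drop is R_th/(R_th + R_L); requiring this ≤ 0.0980 gives R_L ≥ R_th(1/0.0980 − 1) = 41.57 × 9.204 = 383 kΩ.

R_L(min) ≈ 383 kΩ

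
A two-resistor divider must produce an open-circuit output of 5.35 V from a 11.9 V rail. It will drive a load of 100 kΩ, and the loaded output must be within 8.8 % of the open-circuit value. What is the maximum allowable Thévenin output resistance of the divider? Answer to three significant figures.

R_th ≤ 9.65 kΩ

Loading drop = R_th/(R_th + R_L) ≤ 0.0880, so R_th ≤ R_L · ε/(1−ε) = 100 kΩ × 0.0880/0.9120 = 9.65 kΩ.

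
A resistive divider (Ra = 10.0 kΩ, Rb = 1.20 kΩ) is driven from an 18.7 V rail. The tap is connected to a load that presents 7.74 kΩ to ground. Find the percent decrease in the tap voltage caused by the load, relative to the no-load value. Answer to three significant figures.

The divider's output (Thévenin) resistance is Ra‖Rb = 1.071 kΩ.
Fractional drop under load = R_th/(R_th + R_L) = 1.071 / (1.071 + 7.74) = 0.1216.
So the output falls by 12.2 %.

12.2 %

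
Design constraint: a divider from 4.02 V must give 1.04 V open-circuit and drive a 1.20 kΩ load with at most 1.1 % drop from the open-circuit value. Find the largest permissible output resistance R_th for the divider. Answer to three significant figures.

Loading drop = R_th/(R_th + R_L) ≤ 0.0110, so R_th ≤ R_L · ε/(1−ε) = 1.20 kΩ × 0.0110/0.9890 = 13.3 Ω.

R_th ≤ 13.3 Ω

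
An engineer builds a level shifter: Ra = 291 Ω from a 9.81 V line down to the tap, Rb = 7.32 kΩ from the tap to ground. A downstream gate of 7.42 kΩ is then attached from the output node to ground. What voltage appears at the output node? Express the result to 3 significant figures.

The load sits in parallel with Rb: Rb‖R_L = (7320 × 7420) / (7320 + 7420) = 3685 Ω.
V_out = 9.81 × 3685 / (291 + 3685) = 9.81 × 3685/3976 = 9.09 V.

V_out ≈ 9.09 V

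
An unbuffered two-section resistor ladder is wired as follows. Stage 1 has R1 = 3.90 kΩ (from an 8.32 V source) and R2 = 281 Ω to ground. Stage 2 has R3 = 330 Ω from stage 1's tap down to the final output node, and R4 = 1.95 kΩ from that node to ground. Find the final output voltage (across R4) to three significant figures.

V_out ≈ 0.429 V

Stage 2 presents R3+R4 = 2280 Ω as a load on stage 1's tap.
Stage 1's lower leg becomes R2‖(R3+R4) = 250.2 Ω, so V_mid = 8.32 × 250.2/4150 = 0.5015 V.
Stage 2 is itself unloaded: V_out = V_mid × R4/(R3+R4) = 0.5015 × 1950/2280 = 0.429 V.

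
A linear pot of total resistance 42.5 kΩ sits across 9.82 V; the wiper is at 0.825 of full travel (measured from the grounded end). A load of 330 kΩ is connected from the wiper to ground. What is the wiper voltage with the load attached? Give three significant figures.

V ≈ 7.95 V

The wiper splits the pot into (1−α)R = 7.438 kΩ above and αR = 35.06 kΩ below.
Lower section ‖ load = 31.69 kΩ.
V_wiper = 9.82 × 31.69/(7.438 + 31.69) = 7.95 V.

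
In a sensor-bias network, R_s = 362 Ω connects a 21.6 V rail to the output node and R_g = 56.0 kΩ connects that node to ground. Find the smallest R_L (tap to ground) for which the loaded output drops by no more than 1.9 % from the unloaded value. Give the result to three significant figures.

Output resistance R_th = R_s‖R_g = (362 × 56000)/56360 = 359.7 Ω.
The fractional drop is R_th/(R_th + R_L); requiring this ≤ 0.0190 gives R_L ≥ R_th(1/0.0190 − 1) = 359.7 × 51.63 = 18.6 kΩ.

R_L(min) ≈ 18.6 kΩ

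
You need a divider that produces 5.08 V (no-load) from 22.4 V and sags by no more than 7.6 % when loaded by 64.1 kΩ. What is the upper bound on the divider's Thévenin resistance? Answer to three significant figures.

Loading drop = R_th/(R_th + R_L) ≤ 0.0760, so R_th ≤ R_L · ε/(1−ε) = 64.1 kΩ × 0.0760/0.9240 = 5.27 kΩ.
(Any R1, R2 with R2/(R1+R2) = 0.227 and R1‖R2 ≤ 5.27 kΩ will meet the spec.)

R_th ≤ 5.27 kΩ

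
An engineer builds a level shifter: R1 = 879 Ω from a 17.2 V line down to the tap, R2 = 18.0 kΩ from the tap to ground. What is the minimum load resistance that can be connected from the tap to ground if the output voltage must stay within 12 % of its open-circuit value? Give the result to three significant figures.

R_L(min) ≈ 6.15 kΩ

Output resistance R_th = R1‖R2 = (879 × 18000)/18880 = 838.1 Ω.
The fractional drop is R_th/(R_th + R_L); requiring this ≤ 0.120 gives R_L ≥ R_th(1/0.120 − 1) = 838.1 × 7.333 = 6.15 kΩ.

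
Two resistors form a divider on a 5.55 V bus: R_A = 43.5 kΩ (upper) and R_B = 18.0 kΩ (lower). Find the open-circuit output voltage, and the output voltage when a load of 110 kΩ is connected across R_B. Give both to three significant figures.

Unloaded: 1.62 V; loaded: 1.46 V

Open-circuit: V = 5.55 × 18.0/(43.5 + 18.0) = 1.62 V.
With the load, R_B becomes R_B‖R_L = 15.47 kΩ, so V = 5.55 × 15.47/58.97 = 1.46 V.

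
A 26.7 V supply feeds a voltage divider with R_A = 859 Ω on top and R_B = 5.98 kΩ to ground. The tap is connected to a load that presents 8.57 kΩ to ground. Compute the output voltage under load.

The load sits in parallel with R_B: R_B‖R_L = (5980 × 8570) / (5980 + 8570) = 3522 Ω.
V_out = 26.7 × 3522 / (859 + 3522) = 26.7 × 3522/4381 = 21.5 V.

V_out ≈ 21.5 V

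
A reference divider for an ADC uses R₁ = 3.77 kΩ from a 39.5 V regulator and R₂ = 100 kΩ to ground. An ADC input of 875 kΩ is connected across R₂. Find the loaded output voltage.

V_out ≈ 37.9 V

The load sits in parallel with R₂: R₂‖R_L = (100 × 875) / (100 + 875) = 89.74 kΩ.
V_out = 39.5 × 89.74 / (3.77 + 89.74) = 39.5 × 89.74/93.51 = 37.9 V.
(Unloaded it would have been 38.1 V.)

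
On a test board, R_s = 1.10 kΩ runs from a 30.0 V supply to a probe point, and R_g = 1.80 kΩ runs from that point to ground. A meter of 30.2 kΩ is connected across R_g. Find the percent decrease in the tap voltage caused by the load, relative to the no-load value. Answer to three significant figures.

2.21 %

The divider's output (Thévenin) resistance is R_s‖R_g = 0.6828 kΩ.
Fractional drop under load = R_th/(R_th + R_L) = 0.6828 / (0.6828 + 30.2) = 0.02211.
So the output falls by 2.21 %.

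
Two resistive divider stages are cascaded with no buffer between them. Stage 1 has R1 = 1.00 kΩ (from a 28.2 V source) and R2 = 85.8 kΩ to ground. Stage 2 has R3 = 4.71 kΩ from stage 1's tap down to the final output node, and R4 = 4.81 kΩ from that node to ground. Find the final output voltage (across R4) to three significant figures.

V_out ≈ 12.8 V

Stage 2 presents R3+R4 = 9.520 kΩ as a load on stage 1's tap.
Stage 1's lower leg becomes R2‖(R3+R4) = 8.569 kΩ, so V_mid = 28.2 × 8.569/9.569 = 25.25 V.
Stage 2 is itself unloaded: V_out = V_mid × R4/(R3+R4) = 25.25 × 4.81/9.520 = 12.8 V.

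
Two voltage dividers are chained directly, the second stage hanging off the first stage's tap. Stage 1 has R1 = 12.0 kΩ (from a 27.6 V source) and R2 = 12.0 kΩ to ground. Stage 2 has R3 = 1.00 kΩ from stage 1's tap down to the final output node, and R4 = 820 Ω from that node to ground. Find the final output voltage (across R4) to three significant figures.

V_out ≈ 1.45 V

Stage 2 presents R3+R4 = 1820 Ω as a load on stage 1's tap.
Stage 1's lower leg becomes R2‖(R3+R4) = 1580 Ω, so V_mid = 27.6 × 1580/13580 = 3.212 V.
Stage 2 is itself unloaded: V_out = V_mid × R4/(R3+R4) = 3.212 × 820/1820 = 1.45 V.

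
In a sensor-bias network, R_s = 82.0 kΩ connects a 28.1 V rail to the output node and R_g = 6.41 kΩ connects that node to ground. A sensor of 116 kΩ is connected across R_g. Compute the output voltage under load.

The load sits in parallel with R_g: R_g‖R_L = (6.41 × 116) / (6.41 + 116) = 6.074 kΩ.
V_out = 28.1 × 6.074 / (82.0 + 6.074) = 28.1 × 6.074/88.07 = 1.94 V.

V_out ≈ 1.94 V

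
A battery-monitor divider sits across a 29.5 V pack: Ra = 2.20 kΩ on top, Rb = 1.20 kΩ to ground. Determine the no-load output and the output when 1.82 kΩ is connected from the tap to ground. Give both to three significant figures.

Unloaded: 10.4 V; loaded: 7.30 V

Open-circuit: V = 29.5 × 1.20/(2.20 + 1.20) = 10.4 V.
With the load, Rb becomes Rb‖R_L = 0.7232 kΩ, so V = 29.5 × 0.7232/2.923 = 7.30 V.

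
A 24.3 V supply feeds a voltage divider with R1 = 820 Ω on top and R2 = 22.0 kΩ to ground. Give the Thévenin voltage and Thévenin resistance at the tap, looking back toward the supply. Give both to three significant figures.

V_th = 23.4 V, R_th = 791 Ω

V_th is the open-circuit tap voltage: 24.3 × 22000/(820 + 22000) = 23.4 V.
With the supply zeroed, R1 and R2 appear in parallel from the tap: R_th = R1‖R2 = (820 × 22000)/22820 = 791 Ω.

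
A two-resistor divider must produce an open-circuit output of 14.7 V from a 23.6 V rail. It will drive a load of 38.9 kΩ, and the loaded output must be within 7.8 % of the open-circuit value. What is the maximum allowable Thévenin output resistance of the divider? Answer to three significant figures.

R_th ≤ 3.29 kΩ

Loading drop = R_th/(R_th + R_L) ≤ 0.0780, so R_th ≤ R_L · ε/(1−ε) = 38.9 kΩ × 0.0780/0.9220 = 3.29 kΩ.
(Any R1, R2 with R2/(R1+R2) = 0.623 and R1‖R2 ≤ 3.29 kΩ will meet the spec.)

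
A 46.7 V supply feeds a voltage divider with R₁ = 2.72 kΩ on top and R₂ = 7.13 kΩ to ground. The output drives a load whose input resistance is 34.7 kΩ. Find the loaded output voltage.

V_out ≈ 32.0 V

The load sits in parallel with R₂: R₂‖R_L = (7.13 × 34.7) / (7.13 + 34.7) = 5.915 kΩ.
V_out = 46.7 × 5.915 / (2.72 + 5.915) = 46.7 × 5.915/8.635 = 32.0 V.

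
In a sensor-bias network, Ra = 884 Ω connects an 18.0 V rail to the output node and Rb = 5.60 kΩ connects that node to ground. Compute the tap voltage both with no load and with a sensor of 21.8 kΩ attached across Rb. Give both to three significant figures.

Unloaded: 15.5 V; loaded: 15.0 V

Open-circuit: V = 18.0 × 5600/(884 + 5600) = 15.5 V.
With the load, Rb becomes Rb‖R_L = 4455 Ω, so V = 18.0 × 4455/5339 = 15.0 V.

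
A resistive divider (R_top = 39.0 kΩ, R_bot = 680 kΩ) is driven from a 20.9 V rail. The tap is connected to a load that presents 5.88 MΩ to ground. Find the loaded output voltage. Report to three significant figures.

V_out ≈ 19.6 V

The load sits in parallel with R_bot: R_bot‖R_L = (680 × 5880) / (680 + 5880) = 609.5 kΩ.
V_out = 20.9 × 609.5 / (39.0 + 609.5) = 20.9 × 609.5/648.5 = 19.6 V.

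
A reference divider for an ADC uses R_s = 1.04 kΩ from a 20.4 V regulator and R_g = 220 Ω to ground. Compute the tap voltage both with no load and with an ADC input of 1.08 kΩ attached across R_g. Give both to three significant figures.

Open-circuit: V = 20.4 × 220/(1040 + 220) = 3.56 V.
With the load, R_g becomes R_g‖R_L = 182.8 Ω, so V = 20.4 × 182.8/1223 = 3.05 V.

Unloaded: 3.56 V; loaded: 3.05 V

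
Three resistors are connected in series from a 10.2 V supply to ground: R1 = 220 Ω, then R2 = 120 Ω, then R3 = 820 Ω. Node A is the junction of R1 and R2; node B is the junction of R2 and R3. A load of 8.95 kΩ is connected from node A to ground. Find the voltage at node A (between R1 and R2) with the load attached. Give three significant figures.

V ≈ 8.10 V

Below node A the series string R2+R3 = 940.0 Ω sits in parallel with the 8950 Ω load: 850.7 Ω.
V_A = 10.2 × 850.7/(220 + 850.7) = 8.10 V.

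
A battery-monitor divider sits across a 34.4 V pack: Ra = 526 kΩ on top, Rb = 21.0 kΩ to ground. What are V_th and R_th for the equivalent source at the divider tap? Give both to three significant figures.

V_th is the open-circuit tap voltage: 34.4 × 21.0/(526 + 21.0) = 1.32 V.
With the supply zeroed, Ra and Rb appear in parallel from the tap: R_th = Ra‖Rb = (526 × 21.0)/547.0 = 20.2 kΩ.

V_th = 1.32 V, R_th = 20.2 kΩ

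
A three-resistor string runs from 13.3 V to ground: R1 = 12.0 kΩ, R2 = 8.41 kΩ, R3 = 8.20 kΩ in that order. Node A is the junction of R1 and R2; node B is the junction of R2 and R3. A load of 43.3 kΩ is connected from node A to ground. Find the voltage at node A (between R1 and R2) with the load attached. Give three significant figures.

V ≈ 6.65 V

Below node A the series string R2+R3 = 16.61 kΩ sits in parallel with the 43.3 kΩ load: 12.00 kΩ.
V_A = 13.3 × 12.00/(12.0 + 12.00) = 6.65 V.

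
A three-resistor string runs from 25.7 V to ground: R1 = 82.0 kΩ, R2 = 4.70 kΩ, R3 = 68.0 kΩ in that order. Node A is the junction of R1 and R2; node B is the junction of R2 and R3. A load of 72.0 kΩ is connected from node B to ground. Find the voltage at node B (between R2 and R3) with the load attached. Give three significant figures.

At node B, R3 is in parallel with the load: R3‖R_L = 34.97 kΩ.
Below node A the resistance is R2 + (R3‖R_L) = 39.67 kΩ, so V_A = 25.7 × 39.67/121.7 = 8.380 V.
Then V_B = V_A × (R3‖R_L)/(R2 + R3‖R_L) = 8.380 × 34.97/39.67 = 7.39 V.

V ≈ 7.39 V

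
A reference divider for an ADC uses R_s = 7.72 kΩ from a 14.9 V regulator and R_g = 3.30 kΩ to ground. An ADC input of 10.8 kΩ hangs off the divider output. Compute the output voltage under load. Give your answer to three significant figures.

V_out ≈ 3.68 V

The load sits in parallel with R_g: R_g‖R_L = (3.30 × 10.8) / (3.30 + 10.8) = 2.528 kΩ.
V_out = 14.9 × 2.528 / (7.72 + 2.528) = 14.9 × 2.528/10.25 = 3.68 V.
(Unloaded it would have been 4.46 V.)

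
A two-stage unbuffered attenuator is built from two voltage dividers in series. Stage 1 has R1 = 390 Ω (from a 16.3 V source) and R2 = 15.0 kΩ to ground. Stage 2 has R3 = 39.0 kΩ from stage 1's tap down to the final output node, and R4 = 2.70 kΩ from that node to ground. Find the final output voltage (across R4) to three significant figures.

Stage 2 presents R3+R4 = 41700 Ω as a load on stage 1's tap.
Stage 1's lower leg becomes R2‖(R3+R4) = 11030 Ω, so V_mid = 16.3 × 11030/11420 = 15.74 V.
Stage 2 is itself unloaded: V_out = V_mid × R4/(R3+R4) = 15.74 × 2700/41700 = 1.02 V.

V_out ≈ 1.02 V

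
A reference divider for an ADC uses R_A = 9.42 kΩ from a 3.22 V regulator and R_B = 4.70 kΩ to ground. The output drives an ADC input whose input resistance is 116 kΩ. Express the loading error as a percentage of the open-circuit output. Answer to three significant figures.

2.63 %

The divider's output (Thévenin) resistance is R_A‖R_B = 3.136 kΩ.
Fractional drop under load = R_th/(R_th + R_L) = 3.136 / (3.136 + 116) = 0.02632.
So the output falls by 2.63 %.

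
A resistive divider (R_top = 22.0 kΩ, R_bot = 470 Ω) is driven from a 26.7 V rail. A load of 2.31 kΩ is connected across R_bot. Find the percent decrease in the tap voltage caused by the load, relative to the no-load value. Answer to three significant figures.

16.6 %

The divider's output (Thévenin) resistance is R_top‖R_bot = 460.2 Ω.
Fractional drop under load = R_th/(R_th + R_L) = 460.2 / (460.2 + 2310) = 0.1661.
So the output falls by 16.6 %.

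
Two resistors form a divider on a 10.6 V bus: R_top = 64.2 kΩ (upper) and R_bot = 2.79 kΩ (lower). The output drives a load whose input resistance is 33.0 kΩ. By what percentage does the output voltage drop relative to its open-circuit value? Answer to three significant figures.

The divider's output (Thévenin) resistance is R_top‖R_bot = 2.674 kΩ.
Fractional drop under load = R_th/(R_th + R_L) = 2.674 / (2.674 + 33.0) = 0.07495.
So the output falls by 7.50 %.

7.50 %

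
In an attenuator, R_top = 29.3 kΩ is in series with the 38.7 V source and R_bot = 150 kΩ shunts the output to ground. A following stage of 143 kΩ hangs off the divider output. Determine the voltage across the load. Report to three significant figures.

The load sits in parallel with R_bot: R_bot‖R_L = (150 × 143) / (150 + 143) = 73.21 kΩ.
V_out = 38.7 × 73.21 / (29.3 + 73.21) = 38.7 × 73.21/102.5 = 27.6 V.

V_out ≈ 27.6 V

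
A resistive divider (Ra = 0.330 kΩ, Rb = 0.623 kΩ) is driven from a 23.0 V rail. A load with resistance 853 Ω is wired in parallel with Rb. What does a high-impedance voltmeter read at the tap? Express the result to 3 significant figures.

V_out ≈ 12.0 V

The load sits in parallel with Rb: Rb‖R_L = (623 × 853) / (623 + 853) = 360.0 Ω.
V_out = 23.0 × 360.0 / (330 + 360.0) = 23.0 × 360.0/690.0 = 12.0 V.
(Unloaded it would have been 15.0 V.)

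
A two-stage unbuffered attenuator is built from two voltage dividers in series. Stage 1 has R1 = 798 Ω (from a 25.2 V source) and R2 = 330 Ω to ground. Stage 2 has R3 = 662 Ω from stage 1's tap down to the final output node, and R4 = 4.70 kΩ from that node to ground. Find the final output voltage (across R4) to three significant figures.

V_out ≈ 6.19 V

Stage 2 presents R3+R4 = 5362 Ω as a load on stage 1's tap.
Stage 1's lower leg becomes R2‖(R3+R4) = 310.9 Ω, so V_mid = 25.2 × 310.9/1109 = 7.065 V.
Stage 2 is itself unloaded: V_out = V_mid × R4/(R3+R4) = 7.065 × 4700/5362 = 6.19 V.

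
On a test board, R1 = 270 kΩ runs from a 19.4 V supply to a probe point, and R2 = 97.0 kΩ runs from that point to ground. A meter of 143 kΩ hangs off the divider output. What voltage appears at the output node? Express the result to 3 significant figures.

V_out ≈ 3.42 V

The load sits in parallel with R2: R2‖R_L = (97.0 × 143) / (97.0 + 143) = 57.80 kΩ.
V_out = 19.4 × 57.80 / (270 + 57.80) = 19.4 × 57.80/327.8 = 3.42 V.
(Unloaded it would have been 5.13 V.)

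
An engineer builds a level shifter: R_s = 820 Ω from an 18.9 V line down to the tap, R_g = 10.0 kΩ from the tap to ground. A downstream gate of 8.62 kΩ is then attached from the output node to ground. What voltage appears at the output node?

V_out ≈ 16.1 V

The load sits in parallel with R_g: R_g‖R_L = (10000 × 8620) / (10000 + 8620) = 4629 Ω.
V_out = 18.9 × 4629 / (820 + 4629) = 18.9 × 4629/5449 = 16.1 V.
(Unloaded it would have been 17.5 V.)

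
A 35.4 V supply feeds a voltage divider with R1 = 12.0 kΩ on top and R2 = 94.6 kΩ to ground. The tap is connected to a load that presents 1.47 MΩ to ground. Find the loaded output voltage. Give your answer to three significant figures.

V_out ≈ 31.2 V

The load sits in parallel with R2: R2‖R_L = (94.6 × 1470) / (94.6 + 1470) = 88.88 kΩ.
V_out = 35.4 × 88.88 / (12.0 + 88.88) = 35.4 × 88.88/100.9 = 31.2 V.
(Unloaded it would have been 31.4 V.)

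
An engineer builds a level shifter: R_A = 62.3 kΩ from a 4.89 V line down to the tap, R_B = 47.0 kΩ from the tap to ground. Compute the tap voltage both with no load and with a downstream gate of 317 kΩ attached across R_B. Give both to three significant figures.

Unloaded: 2.10 V; loaded: 1.94 V

Open-circuit: V = 4.89 × 47.0/(62.3 + 47.0) = 2.10 V.
With the load, R_B becomes R_B‖R_L = 40.93 kΩ, so V = 4.89 × 40.93/103.2 = 1.94 V.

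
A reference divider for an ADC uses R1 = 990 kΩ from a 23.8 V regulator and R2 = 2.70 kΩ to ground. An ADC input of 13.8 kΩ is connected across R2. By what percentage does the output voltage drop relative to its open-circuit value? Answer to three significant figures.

16.3 %

Unloaded V = 23.8 × 2.70/992.7 = 0.06473 V.
Loaded: R2‖R_L = 2.258 kΩ, giving V = 23.8 × 2.258/992.3 = 0.05416 V.
Drop = (0.06473 − 0.05416) / 0.06473 = 16.3 %.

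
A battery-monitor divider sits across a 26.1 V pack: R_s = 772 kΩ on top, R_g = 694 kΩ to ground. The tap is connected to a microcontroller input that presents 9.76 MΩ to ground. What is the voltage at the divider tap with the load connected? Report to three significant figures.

The load sits in parallel with R_g: R_g‖R_L = (694 × 9760) / (694 + 9760) = 647.9 kΩ.
V_out = 26.1 × 647.9 / (772 + 647.9) = 26.1 × 647.9/1420 = 11.9 V.
(Unloaded it would have been 12.4 V.)

V_out ≈ 11.9 V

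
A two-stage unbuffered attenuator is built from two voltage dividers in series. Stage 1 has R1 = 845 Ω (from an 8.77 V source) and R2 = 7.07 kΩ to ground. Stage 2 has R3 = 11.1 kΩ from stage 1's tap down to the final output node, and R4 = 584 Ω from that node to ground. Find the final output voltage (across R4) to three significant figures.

V_out ≈ 0.368 V

Stage 2 presents R3+R4 = 11680 Ω as a load on stage 1's tap.
Stage 1's lower leg becomes R2‖(R3+R4) = 4405 Ω, so V_mid = 8.77 × 4405/5250 = 7.358 V.
Stage 2 is itself unloaded: V_out = V_mid × R4/(R3+R4) = 7.358 × 584/11680 = 0.368 V.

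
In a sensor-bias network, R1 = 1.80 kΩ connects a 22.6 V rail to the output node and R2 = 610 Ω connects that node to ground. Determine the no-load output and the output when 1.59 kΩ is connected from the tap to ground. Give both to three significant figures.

Open-circuit: V = 22.6 × 610/(1800 + 610) = 5.72 V.
With the load, R2 becomes R2‖R_L = 440.9 Ω, so V = 22.6 × 440.9/2241 = 4.45 V.

Unloaded: 5.72 V; loaded: 4.45 V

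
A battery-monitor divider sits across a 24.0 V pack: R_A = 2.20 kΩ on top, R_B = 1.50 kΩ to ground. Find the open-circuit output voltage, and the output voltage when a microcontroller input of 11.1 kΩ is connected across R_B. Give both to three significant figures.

Open-circuit: V = 24.0 × 1.50/(2.20 + 1.50) = 9.73 V.
With the load, R_B becomes R_B‖R_L = 1.321 kΩ, so V = 24.0 × 1.321/3.521 = 9.01 V.

Unloaded: 9.73 V; loaded: 9.01 V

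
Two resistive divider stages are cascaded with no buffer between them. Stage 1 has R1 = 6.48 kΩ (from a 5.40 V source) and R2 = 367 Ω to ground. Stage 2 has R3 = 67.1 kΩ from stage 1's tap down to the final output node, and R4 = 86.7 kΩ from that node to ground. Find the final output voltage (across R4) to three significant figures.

V_out ≈ 0.163 V

Stage 2 presents R3+R4 = 153800 Ω as a load on stage 1's tap.
Stage 1's lower leg becomes R2‖(R3+R4) = 366.1 Ω, so V_mid = 5.40 × 366.1/6846 = 0.2888 V.
Stage 2 is itself unloaded: V_out = V_mid × R4/(R3+R4) = 0.2888 × 86700/153800 = 0.163 V.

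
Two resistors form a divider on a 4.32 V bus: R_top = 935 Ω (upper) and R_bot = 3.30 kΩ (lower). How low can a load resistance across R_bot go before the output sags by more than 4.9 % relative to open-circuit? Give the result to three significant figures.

R_L(min) ≈ 14.1 kΩ

Output resistance R_th = R_top‖R_bot = (935 × 3300)/4235 = 728.6 Ω.
The fractional drop is R_th/(R_th + R_L); requiring this ≤ 0.0490 gives R_L ≥ R_th(1/0.0490 − 1) = 728.6 × 19.41 = 14.1 kΩ.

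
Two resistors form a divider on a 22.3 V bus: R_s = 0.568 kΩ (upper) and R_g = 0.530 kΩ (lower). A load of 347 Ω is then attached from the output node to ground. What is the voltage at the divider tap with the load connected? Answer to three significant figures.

The load sits in parallel with R_g: R_g‖R_L = (530 × 347) / (530 + 347) = 209.7 Ω.
V_out = 22.3 × 209.7 / (568 + 209.7) = 22.3 × 209.7/777.7 = 6.01 V.
(Unloaded it would have been 10.8 V.)

V_out ≈ 6.01 V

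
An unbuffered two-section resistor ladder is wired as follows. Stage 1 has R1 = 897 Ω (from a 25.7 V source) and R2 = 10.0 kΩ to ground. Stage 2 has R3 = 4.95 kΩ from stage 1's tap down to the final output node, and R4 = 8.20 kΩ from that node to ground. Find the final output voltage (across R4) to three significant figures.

Stage 2 presents R3+R4 = 13150 Ω as a load on stage 1's tap.
Stage 1's lower leg becomes R2‖(R3+R4) = 5680 Ω, so V_mid = 25.7 × 5680/6577 = 22.20 V.
Stage 2 is itself unloaded: V_out = V_mid × R4/(R3+R4) = 22.20 × 8200/13150 = 13.8 V.

V_out ≈ 13.8 V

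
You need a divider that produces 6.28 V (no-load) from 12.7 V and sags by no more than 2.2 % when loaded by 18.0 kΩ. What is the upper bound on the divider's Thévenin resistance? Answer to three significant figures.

Loading drop = R_th/(R_th + R_L) ≤ 0.0220, so R_th ≤ R_L · ε/(1−ε) = 18.0 kΩ × 0.0220/0.9780 = 405 Ω.

R_th ≤ 405 Ω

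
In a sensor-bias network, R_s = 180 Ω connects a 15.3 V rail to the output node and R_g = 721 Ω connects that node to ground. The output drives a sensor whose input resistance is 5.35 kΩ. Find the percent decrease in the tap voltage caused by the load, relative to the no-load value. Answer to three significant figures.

The divider's output (Thévenin) resistance is R_s‖R_g = 144.0 Ω.
Fractional drop under load = R_th/(R_th + R_L) = 144.0 / (144.0 + 5350) = 0.02622.
So the output falls by 2.62 %.

2.62 %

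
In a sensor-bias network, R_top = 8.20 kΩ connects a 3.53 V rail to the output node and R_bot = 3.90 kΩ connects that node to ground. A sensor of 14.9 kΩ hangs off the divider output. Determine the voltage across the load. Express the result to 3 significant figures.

V_out ≈ 0.966 V

The load sits in parallel with R_bot: R_bot‖R_L = (3.90 × 14.9) / (3.90 + 14.9) = 3.091 kΩ.
V_out = 3.53 × 3.091 / (8.20 + 3.091) = 3.53 × 3.091/11.29 = 0.966 V.
(Unloaded it would have been 1.14 V.)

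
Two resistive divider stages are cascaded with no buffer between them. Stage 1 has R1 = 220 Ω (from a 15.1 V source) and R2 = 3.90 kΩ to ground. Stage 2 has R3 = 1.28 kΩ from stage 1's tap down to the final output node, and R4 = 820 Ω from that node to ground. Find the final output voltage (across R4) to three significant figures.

V_out ≈ 5.08 V

Stage 2 presents R3+R4 = 2100 Ω as a load on stage 1's tap.
Stage 1's lower leg becomes R2‖(R3+R4) = 1365 Ω, so V_mid = 15.1 × 1365/1585 = 13.00 V.
Stage 2 is itself unloaded: V_out = V_mid × R4/(R3+R4) = 13.00 × 820/2100 = 5.08 V.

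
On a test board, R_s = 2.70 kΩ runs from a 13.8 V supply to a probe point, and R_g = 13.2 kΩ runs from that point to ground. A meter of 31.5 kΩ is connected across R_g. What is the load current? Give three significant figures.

R_g‖R_L = 9.302 kΩ; V_out = 13.8 × 9.302/12.00 = 10.70 V.
I_L = V_out / R_L = 10.70 / 31.5 kΩ = 0.340 mA.

I_L ≈ 0.340 mA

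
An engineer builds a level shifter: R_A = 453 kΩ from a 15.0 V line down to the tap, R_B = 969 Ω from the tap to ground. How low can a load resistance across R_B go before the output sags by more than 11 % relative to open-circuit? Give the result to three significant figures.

R_L(min) ≈ 7.82 kΩ

Output resistance R_th = R_A‖R_B = (453000 × 969)/454000 = 966.9 Ω.
The fractional drop is R_th/(R_th + R_L); requiring this ≤ 0.110 gives R_L ≥ R_th(1/0.110 − 1) = 966.9 × 8.091 = 7.82 kΩ.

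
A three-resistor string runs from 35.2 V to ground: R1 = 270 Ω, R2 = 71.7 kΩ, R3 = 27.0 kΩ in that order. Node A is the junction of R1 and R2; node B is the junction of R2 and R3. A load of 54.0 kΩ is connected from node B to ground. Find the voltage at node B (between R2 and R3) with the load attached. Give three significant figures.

V ≈ 7.04 V

At node B, R3 is in parallel with the load: R3‖R_L = 18000 Ω.
Below node A the resistance is R2 + (R3‖R_L) = 89700 Ω, so V_A = 35.2 × 89700/89970 = 35.09 V.
Then V_B = V_A × (R3‖R_L)/(R2 + R3‖R_L) = 35.09 × 18000/89700 = 7.04 V.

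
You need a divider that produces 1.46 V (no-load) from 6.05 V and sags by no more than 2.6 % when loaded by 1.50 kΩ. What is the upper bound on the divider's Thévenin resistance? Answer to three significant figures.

Loading drop = R_th/(R_th + R_L) ≤ 0.0260, so R_th ≤ R_L · ε/(1−ε) = 1.50 kΩ × 0.0260/0.9740 = 40.0 Ω.

R_th ≤ 40.0 Ω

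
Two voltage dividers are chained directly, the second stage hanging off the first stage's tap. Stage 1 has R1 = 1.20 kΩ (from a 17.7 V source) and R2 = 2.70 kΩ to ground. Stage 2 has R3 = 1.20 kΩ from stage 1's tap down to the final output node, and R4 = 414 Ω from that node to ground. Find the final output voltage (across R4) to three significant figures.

Stage 2 presents R3+R4 = 1614 Ω as a load on stage 1's tap.
Stage 1's lower leg becomes R2‖(R3+R4) = 1010 Ω, so V_mid = 17.7 × 1010/2210 = 8.090 V.
Stage 2 is itself unloaded: V_out = V_mid × R4/(R3+R4) = 8.090 × 414/1614 = 2.08 V.

V_out ≈ 2.08 V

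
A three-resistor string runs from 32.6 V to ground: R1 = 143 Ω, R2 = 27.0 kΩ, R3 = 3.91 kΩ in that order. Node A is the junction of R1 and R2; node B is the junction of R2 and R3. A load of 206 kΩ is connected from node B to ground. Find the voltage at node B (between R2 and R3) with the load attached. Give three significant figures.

At node B, R3 is in parallel with the load: R3‖R_L = 3837 Ω.
Below node A the resistance is R2 + (R3‖R_L) = 30840 Ω, so V_A = 32.6 × 30840/30980 = 32.45 V.
Then V_B = V_A × (R3‖R_L)/(R2 + R3‖R_L) = 32.45 × 3837/30840 = 4.04 V.

V ≈ 4.04 V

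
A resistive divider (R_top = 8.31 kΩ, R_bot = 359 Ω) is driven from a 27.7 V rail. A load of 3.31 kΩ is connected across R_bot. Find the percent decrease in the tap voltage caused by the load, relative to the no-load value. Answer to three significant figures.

The divider's output (Thévenin) resistance is R_top‖R_bot = 344.1 Ω.
Fractional drop under load = R_th/(R_th + R_L) = 344.1 / (344.1 + 3310) = 0.09418.
So the output falls by 9.42 %.

9.42 %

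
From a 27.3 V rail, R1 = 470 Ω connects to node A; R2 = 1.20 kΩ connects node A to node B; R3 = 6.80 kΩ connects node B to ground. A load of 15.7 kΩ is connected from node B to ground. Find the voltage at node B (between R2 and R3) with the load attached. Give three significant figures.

V ≈ 20.2 V

At node B, R3 is in parallel with the load: R3‖R_L = 4745 Ω.
Below node A the resistance is R2 + (R3‖R_L) = 5945 Ω, so V_A = 27.3 × 5945/6415 = 25.30 V.
Then V_B = V_A × (R3‖R_L)/(R2 + R3‖R_L) = 25.30 × 4745/5945 = 20.2 V.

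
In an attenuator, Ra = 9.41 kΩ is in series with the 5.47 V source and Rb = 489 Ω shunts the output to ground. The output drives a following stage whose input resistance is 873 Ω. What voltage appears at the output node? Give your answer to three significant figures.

V_out ≈ 0.176 V

The load sits in parallel with Rb: Rb‖R_L = (489 × 873) / (489 + 873) = 313.4 Ω.
V_out = 5.47 × 313.4 / (9410 + 313.4) = 5.47 × 313.4/9723 = 0.176 V.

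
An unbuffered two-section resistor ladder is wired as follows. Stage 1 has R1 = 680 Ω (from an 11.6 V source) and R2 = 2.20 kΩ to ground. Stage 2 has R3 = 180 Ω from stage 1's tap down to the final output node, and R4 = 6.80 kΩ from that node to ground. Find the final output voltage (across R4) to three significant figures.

Stage 2 presents R3+R4 = 6980 Ω as a load on stage 1's tap.
Stage 1's lower leg becomes R2‖(R3+R4) = 1673 Ω, so V_mid = 11.6 × 1673/2353 = 8.247 V.
Stage 2 is itself unloaded: V_out = V_mid × R4/(R3+R4) = 8.247 × 6800/6980 = 8.03 V.

V_out ≈ 8.03 V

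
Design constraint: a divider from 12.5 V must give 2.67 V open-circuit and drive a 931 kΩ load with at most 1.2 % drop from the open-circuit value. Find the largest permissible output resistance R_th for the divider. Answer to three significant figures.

Loading drop = R_th/(R_th + R_L) ≤ 0.0120, so R_th ≤ R_L · ε/(1−ε) = 931 kΩ × 0.0120/0.9880 = 11.3 kΩ.

R_th ≤ 11.3 kΩ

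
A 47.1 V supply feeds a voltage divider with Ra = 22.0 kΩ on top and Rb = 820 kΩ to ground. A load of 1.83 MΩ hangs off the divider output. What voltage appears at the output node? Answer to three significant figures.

The load sits in parallel with Rb: Rb‖R_L = (820 × 1830) / (820 + 1830) = 566.3 kΩ.
V_out = 47.1 × 566.3 / (22.0 + 566.3) = 47.1 × 566.3/588.3 = 45.3 V.
(Unloaded it would have been 45.9 V.)

V_out ≈ 45.3 V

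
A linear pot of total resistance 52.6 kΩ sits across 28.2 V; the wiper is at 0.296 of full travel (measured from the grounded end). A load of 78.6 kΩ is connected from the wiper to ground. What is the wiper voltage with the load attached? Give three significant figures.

V ≈ 7.33 V

The wiper splits the pot into (1−α)R = 37.03 kΩ above and αR = 15.57 kΩ below.
Lower section ‖ load = 13.00 kΩ.
V_wiper = 28.2 × 13.00/(37.03 + 13.00) = 7.33 V.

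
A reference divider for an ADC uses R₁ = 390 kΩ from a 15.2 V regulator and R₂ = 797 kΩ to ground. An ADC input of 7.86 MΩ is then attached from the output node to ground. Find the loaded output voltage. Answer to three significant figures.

The load sits in parallel with R₂: R₂‖R_L = (797 × 7860) / (797 + 7860) = 723.6 kΩ.
V_out = 15.2 × 723.6 / (390 + 723.6) = 15.2 × 723.6/1114 = 9.88 V.
(Unloaded it would have been 10.2 V.)

V_out ≈ 9.88 V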